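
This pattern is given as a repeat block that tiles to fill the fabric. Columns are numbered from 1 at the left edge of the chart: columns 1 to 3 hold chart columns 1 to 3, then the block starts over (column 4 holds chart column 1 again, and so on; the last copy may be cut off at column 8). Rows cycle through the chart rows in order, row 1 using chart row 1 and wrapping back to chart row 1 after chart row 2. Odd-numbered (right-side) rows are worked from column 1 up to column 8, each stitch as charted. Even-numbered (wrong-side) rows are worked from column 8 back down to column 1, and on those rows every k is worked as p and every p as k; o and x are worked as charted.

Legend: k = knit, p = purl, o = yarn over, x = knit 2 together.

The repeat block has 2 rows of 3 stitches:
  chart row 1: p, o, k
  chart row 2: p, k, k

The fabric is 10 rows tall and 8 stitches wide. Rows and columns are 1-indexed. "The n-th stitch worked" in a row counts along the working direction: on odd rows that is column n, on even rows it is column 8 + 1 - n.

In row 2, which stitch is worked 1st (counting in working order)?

Row 2: (2-1) mod 2 = 1, so use chart row 2. Even row -> WS.
Chart row 2 tiled across columns 1-8: p k k p k k p k
WS row: flip the tiled sequence (start at column 8) and apply k<->p; o and x stay.
Row 2 as worked: p k p p k p p k
Counting 1 along the worked row gives p.

Result:
p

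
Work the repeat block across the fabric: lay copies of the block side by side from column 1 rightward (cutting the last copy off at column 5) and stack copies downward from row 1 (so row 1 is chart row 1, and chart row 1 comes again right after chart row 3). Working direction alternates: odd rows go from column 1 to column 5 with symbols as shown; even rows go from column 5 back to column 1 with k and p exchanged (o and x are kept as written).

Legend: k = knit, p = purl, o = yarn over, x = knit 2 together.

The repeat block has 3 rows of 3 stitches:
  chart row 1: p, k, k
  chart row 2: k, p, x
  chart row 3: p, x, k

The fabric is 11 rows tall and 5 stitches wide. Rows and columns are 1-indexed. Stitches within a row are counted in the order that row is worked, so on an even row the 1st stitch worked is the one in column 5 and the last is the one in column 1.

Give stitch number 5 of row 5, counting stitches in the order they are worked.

For row 5: chart row = ((5-1) mod 3) + 1 = 2; this is a RS (odd) row.
Chart row 2 tiled across columns 1-5: k p x k p
Right side: take the tiled row as-is (worked left to right from column 1).
Counting 5 along the worked row gives p.

Stitch:
p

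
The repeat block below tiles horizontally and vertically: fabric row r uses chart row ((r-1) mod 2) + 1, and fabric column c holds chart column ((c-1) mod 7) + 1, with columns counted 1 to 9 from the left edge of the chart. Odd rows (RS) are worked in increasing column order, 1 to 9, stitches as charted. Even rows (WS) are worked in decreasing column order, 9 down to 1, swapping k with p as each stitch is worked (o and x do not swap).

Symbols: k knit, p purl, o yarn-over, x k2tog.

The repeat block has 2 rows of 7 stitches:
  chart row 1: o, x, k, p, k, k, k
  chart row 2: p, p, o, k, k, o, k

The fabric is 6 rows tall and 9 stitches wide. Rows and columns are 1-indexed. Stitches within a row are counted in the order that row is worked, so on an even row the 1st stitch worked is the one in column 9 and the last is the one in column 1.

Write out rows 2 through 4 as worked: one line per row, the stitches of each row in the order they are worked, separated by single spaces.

== ROWS AS WORKED ==
k k p o p p o k k
o x k p k k k o x
k k p o p p o k k

Derivation:
Row 2: chart row 2, WS - tiled (columns 1-9): p p o k k o k p p; work from column 9 back to 1 with k<->p swapped.
Row 3: chart row 1, RS - tile across columns 1-9 and work as-is.
Row 4: chart row 2, WS - tiled (columns 1-9): p p o k k o k p p; work from column 9 back to 1 with k<->p swapped.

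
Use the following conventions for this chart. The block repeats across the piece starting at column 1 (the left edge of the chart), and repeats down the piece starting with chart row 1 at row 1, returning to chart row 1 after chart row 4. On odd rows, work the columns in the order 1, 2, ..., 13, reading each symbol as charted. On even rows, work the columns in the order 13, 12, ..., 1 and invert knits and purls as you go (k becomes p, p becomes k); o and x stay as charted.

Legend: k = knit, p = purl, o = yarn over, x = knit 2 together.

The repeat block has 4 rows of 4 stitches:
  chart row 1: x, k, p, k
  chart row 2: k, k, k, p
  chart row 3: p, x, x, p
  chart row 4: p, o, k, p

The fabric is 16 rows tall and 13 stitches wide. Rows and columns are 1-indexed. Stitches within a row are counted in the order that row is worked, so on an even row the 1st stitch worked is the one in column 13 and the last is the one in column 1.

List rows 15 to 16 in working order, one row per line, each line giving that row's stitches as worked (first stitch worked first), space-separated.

Row 15: chart row 3, RS - tile across columns 1-13 and work as-is.
Row 16: chart row 4, WS - tiled (columns 1-13): p o k p p o k p p o k p p; work from column 13 back to 1 with k<->p swapped.

Rows as worked:
p x x p p x x p p x x p p
k k p o k k p o k k p o k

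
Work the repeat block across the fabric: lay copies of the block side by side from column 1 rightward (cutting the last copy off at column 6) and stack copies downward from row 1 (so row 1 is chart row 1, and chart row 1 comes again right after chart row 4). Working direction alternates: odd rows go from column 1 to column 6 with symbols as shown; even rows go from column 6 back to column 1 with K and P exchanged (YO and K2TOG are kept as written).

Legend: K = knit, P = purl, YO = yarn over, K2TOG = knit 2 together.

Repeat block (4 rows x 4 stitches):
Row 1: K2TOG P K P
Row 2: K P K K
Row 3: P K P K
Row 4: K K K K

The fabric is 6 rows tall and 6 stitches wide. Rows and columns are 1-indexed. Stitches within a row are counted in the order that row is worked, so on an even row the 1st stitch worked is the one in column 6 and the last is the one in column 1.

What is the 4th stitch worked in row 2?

For row 2: chart row = ((2-1) mod 4) + 1 = 2; this is a WS (even) row.
Chart row 2 tiled across columns 1-6: K P K K K P
WS row: flip the tiled sequence (start at column 6) and apply K<->P; YO and K2TOG stay.
Row 2 as worked: K P P P K P
Stitch 4 in working order -> P

Result:
P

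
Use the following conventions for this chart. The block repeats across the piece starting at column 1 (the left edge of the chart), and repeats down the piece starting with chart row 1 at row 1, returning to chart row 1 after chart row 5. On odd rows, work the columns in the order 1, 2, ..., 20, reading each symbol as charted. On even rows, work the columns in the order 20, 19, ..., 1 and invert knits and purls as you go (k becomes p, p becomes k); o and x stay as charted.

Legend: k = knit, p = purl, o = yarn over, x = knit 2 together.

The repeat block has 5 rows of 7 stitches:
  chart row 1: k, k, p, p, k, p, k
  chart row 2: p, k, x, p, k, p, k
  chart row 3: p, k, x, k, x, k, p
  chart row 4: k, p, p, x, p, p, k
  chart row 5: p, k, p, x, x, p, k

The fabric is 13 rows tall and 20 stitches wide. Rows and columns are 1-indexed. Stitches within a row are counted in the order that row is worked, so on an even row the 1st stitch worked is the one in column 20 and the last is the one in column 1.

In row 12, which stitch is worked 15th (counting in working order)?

Stitch:
k

Derivation:
For row 12: chart row = ((12-1) mod 5) + 1 = 2; this is a WS (even) row.
Chart row 2 tiled across columns 1-20: p k x p k p k p k x p k p k p k x p k p
WS: work from column 20 back to column 1 (reverse the tiled row), swapping k<->p (o and x unchanged).
Row 12 as worked: k p k x p k p k p k x p k p k p k x p k
The 15th stitch worked is k.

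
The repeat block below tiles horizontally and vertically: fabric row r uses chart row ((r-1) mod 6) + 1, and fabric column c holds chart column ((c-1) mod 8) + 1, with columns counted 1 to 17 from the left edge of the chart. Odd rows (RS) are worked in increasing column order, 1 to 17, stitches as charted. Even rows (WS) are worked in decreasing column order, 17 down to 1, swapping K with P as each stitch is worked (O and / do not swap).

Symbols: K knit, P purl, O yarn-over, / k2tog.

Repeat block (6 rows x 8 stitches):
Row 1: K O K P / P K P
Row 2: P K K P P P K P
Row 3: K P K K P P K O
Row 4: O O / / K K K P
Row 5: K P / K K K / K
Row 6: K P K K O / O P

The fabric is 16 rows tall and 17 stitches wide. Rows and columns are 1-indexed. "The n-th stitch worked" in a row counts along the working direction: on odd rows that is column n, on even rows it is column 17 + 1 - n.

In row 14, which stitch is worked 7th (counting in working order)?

Row 14: (14-1) mod 6 = 1, so use chart row 2. Even row -> WS.
Chart row 2 tiled across columns 1-17: P K K P P P K P P K K P P P K P P
WS: work from column 17 back to column 1 (reverse the tiled row), swapping K<->P (O and / unchanged).
Row 14 as worked: K K P K K K P P K K P K K K P P K
Counting 7 along the worked row gives P.

Stitch:
P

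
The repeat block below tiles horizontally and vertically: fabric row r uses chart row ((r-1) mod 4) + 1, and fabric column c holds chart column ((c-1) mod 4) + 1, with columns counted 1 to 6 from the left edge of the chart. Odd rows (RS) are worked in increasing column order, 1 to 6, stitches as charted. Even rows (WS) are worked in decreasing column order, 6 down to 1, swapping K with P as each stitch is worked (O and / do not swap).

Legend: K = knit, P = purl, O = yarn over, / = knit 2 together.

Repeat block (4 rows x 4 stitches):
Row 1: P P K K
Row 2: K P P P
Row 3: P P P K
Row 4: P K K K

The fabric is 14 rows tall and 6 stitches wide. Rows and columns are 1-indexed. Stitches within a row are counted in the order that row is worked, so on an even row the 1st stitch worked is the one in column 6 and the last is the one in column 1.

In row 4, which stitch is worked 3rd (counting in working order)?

For row 4: chart row = ((4-1) mod 4) + 1 = 4; this is a WS (even) row.
Chart row 4 tiled across columns 1-6: P K K K P K
WS row: flip the tiled sequence (start at column 6) and apply K<->P; O and / stay.
Row 4 as worked: P K P P P K
Counting 3 along the worked row gives P.

Result:
P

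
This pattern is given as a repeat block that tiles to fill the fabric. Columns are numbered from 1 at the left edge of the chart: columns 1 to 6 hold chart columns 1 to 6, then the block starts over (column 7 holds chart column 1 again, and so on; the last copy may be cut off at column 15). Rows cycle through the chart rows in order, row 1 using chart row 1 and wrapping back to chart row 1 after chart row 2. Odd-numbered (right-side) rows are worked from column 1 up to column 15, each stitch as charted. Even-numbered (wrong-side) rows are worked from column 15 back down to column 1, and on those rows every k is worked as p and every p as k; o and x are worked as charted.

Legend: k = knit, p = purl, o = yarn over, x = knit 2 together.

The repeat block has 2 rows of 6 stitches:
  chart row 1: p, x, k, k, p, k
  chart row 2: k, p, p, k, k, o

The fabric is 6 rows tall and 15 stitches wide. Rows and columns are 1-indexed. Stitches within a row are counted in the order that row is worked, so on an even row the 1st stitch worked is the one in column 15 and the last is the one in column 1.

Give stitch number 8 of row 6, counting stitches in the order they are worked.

== STITCH ==
k

Derivation:
Row 6: (6-1) mod 2 = 1, so use chart row 2. Even row -> WS.
Chart row 2 tiled across columns 1-15: k p p k k o k p p k k o k p p
Wrong side: read the tiled row from column 15 down to 1 and exchange k with p (leave o, x).
Row 6 as worked: k k p o p p k k p o p p k k p
Stitch 8 in working order -> k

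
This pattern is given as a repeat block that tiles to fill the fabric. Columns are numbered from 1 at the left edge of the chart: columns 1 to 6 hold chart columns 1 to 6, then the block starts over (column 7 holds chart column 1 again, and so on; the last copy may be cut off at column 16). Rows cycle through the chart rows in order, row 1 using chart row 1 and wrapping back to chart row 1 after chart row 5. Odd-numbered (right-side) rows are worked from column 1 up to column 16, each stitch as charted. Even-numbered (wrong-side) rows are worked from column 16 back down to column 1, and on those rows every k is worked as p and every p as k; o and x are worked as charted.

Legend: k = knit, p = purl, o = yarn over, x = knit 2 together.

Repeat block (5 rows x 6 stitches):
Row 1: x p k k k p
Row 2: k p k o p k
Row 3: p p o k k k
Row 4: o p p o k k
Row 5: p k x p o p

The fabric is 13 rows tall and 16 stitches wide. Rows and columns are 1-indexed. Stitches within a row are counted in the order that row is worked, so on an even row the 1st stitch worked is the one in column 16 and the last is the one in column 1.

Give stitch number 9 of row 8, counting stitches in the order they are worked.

For row 8: chart row = ((8-1) mod 5) + 1 = 3; this is a WS (even) row.
Chart row 3 tiled across columns 1-16: p p o k k k p p o k k k p p o k
WS: work from column 16 back to column 1 (reverse the tiled row), swapping k<->p (o and x unchanged).
Row 8 as worked: p o k k p p p o k k p p p o k k
Counting 9 along the worked row gives k.

Stitch:
k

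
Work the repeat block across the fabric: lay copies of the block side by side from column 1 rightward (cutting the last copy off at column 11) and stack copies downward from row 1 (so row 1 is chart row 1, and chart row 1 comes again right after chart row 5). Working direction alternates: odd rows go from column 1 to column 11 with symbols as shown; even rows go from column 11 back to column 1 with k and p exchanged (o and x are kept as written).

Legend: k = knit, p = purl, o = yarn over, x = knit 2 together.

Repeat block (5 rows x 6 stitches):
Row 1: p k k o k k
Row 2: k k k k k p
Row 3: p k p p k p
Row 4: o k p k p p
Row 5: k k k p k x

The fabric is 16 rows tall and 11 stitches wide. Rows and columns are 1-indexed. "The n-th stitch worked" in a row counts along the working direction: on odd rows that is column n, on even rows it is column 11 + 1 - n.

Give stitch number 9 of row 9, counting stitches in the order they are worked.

Row 9 uses chart row ((9-1) mod 5)+1 = 4. Row 9 is odd, so RS.
Chart row 4 tiled across columns 1-11: o k p k p p o k p k p
RS row: no reversal, no swap; stitch n worked = column n.
Counting 9 along the worked row gives p.

== STITCH ==
p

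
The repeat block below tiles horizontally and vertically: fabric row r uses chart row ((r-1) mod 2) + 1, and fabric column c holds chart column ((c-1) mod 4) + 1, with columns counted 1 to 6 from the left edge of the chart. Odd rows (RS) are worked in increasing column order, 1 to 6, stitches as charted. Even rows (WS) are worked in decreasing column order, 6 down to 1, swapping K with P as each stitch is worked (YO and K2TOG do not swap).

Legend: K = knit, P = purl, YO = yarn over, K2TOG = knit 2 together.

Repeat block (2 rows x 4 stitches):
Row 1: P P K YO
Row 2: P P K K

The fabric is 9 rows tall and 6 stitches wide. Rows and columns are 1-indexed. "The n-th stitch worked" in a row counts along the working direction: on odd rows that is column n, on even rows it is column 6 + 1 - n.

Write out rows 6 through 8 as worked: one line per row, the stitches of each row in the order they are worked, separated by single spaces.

Result:
K K P P K K
P P K YO P P
K K P P K K

Derivation:
Row 6: chart row 2, WS - tiled (columns 1-6): P P K K P P; work from column 6 back to 1 with K<->P swapped.
Row 7: chart row 1, RS - tile across columns 1-6 and work as-is.
Row 8: chart row 2, WS - tiled (columns 1-6): P P K K P P; work from column 6 back to 1 with K<->P swapped.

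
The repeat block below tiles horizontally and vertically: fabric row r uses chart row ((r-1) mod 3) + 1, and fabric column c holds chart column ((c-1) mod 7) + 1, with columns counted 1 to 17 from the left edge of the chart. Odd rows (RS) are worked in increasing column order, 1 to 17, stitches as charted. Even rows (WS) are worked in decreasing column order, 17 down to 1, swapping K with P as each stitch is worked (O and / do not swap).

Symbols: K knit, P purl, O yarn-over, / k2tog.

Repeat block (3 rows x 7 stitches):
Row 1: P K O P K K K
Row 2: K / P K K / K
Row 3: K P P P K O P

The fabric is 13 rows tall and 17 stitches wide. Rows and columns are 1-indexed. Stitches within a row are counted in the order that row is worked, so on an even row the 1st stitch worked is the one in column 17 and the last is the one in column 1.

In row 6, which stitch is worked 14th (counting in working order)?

Row 6: (6-1) mod 3 = 2, so use chart row 3. Even row -> WS.
Chart row 3 tiled across columns 1-17: K P P P K O P K P P P K O P K P P
WS row: flip the tiled sequence (start at column 17) and apply K<->P; O and / stay.
Row 6 as worked: K K P K O P K K K P K O P K K K P
The 14th stitch worked is K.

Stitch:
K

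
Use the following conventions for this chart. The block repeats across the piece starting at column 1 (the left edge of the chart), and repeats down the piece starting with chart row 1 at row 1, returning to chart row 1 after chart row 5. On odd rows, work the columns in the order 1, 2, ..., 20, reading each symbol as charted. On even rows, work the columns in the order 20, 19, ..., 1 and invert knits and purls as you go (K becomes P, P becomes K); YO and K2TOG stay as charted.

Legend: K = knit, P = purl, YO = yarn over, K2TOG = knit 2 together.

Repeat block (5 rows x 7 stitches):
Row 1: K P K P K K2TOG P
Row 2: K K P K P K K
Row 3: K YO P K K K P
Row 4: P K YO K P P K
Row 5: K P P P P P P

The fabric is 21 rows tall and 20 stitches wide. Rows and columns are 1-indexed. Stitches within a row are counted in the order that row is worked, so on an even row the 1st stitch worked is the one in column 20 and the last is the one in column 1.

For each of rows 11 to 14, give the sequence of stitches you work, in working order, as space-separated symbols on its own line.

== ROWS AS WORKED ==
K P K P K K2TOG P K P K P K K2TOG P K P K P K K2TOG
P K P K P P P P K P K P P P P K P K P P
K YO P K K K P K YO P K K K P K YO P K K K
K K P YO P K P K K P YO P K P K K P YO P K

Derivation:
Row 11: chart row 1, RS - tile across columns 1-20 and work as-is.
Row 12: chart row 2, WS - tiled (columns 1-20): K K P K P K K K K P K P K K K K P K P K; work from column 20 back to 1 with K<->P swapped.
Row 13: chart row 3, RS - tile across columns 1-20 and work as-is.
Row 14: chart row 4, WS - tiled (columns 1-20): P K YO K P P K P K YO K P P K P K YO K P P; work from column 20 back to 1 with K<->P swapped.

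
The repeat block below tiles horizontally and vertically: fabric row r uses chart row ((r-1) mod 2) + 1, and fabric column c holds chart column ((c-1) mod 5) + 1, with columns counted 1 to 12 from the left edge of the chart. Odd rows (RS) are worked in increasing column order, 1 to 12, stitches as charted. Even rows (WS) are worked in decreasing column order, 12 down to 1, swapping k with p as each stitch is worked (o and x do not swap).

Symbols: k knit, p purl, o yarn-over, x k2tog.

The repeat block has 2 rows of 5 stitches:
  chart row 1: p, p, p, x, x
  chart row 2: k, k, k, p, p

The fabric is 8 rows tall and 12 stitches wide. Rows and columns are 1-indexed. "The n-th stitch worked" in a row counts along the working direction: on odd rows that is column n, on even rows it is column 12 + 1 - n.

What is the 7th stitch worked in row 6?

Row 6: (6-1) mod 2 = 1, so use chart row 2. Even row -> WS.
Chart row 2 tiled across columns 1-12: k k k p p k k k p p k k
WS row: flip the tiled sequence (start at column 12) and apply k<->p; o and x stay.
Row 6 as worked: p p k k p p p k k p p p
Stitch 7 in working order -> p

Stitch:
p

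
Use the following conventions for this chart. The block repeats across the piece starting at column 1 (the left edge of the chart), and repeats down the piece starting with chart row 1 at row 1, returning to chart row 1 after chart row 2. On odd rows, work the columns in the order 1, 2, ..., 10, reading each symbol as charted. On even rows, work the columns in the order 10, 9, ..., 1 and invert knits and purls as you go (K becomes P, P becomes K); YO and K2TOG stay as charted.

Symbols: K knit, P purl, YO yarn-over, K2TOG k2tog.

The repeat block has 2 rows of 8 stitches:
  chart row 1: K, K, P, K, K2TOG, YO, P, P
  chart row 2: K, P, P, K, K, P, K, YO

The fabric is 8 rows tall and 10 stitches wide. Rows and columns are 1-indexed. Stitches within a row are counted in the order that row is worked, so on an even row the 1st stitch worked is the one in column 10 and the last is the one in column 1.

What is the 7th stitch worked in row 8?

For row 8: chart row = ((8-1) mod 2) + 1 = 2; this is a WS (even) row.
Chart row 2 tiled across columns 1-10: K P P K K P K YO K P
WS row: flip the tiled sequence (start at column 10) and apply K<->P; YO and K2TOG stay.
Row 8 as worked: K P YO P K P P K K P
Counting 7 along the worked row gives P.

== STITCH ==
P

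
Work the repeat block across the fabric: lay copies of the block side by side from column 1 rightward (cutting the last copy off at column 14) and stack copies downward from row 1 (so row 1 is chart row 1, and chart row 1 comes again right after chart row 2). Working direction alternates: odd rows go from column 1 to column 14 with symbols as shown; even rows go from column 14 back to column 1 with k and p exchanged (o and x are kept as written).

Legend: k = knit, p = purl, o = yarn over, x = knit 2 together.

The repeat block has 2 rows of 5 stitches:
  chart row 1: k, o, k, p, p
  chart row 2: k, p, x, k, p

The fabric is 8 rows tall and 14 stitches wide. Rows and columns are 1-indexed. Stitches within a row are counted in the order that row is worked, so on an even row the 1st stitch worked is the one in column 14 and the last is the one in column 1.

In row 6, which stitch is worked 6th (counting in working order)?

Row 6: (6-1) mod 2 = 1, so use chart row 2. Even row -> WS.
Chart row 2 tiled across columns 1-14: k p x k p k p x k p k p x k
WS row: flip the tiled sequence (start at column 14) and apply k<->p; o and x stay.
Row 6 as worked: p x k p k p x k p k p x k p
Counting 6 along the worked row gives p.

Stitch:
p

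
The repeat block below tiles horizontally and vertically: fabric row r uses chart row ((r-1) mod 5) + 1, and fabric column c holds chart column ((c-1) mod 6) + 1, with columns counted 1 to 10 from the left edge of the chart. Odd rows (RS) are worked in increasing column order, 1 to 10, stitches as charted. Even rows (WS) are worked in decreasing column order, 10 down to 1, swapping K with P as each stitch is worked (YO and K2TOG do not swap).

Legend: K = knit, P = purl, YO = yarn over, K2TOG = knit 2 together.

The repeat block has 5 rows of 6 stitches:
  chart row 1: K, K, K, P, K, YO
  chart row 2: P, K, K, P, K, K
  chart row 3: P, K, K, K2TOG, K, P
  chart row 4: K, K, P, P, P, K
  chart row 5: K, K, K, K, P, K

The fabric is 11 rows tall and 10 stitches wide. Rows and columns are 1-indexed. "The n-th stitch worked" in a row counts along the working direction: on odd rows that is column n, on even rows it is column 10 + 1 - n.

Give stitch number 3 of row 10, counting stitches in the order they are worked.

Row 10: (10-1) mod 5 = 4, so use chart row 5. Even row -> WS.
Chart row 5 tiled across columns 1-10: K K K K P K K K K K
WS row: flip the tiled sequence (start at column 10) and apply K<->P; YO and K2TOG stay.
Row 10 as worked: P P P P P K P P P P
Stitch 3 in working order -> P

Result:
P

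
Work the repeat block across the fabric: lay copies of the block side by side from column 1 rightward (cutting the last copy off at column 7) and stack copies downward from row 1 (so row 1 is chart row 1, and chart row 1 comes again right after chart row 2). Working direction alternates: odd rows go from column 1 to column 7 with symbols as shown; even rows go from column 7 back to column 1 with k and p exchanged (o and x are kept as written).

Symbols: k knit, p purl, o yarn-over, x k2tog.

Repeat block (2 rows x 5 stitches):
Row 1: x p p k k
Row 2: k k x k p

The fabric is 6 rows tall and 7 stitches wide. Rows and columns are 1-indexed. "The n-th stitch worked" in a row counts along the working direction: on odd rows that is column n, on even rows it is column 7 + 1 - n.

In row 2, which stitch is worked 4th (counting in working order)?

Result:
p

Derivation:
Row 2 uses chart row ((2-1) mod 2)+1 = 2. Row 2 is even, so WS.
Chart row 2 tiled across columns 1-7: k k x k p k k
WS row: flip the tiled sequence (start at column 7) and apply k<->p; o and x stay.
Row 2 as worked: p p k p x p p
The 4th stitch worked is p.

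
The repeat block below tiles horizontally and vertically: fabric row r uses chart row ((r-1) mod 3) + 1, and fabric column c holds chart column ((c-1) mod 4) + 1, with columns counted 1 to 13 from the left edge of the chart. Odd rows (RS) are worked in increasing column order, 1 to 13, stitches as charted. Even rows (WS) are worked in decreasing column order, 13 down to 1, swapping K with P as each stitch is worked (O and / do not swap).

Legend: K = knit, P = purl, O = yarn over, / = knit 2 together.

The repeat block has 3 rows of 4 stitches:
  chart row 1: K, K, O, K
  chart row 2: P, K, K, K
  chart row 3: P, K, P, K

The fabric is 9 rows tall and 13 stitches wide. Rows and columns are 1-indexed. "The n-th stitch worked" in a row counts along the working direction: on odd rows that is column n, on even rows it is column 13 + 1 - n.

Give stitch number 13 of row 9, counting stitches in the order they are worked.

Stitch:
P

Derivation:
Row 9: (9-1) mod 3 = 2, so use chart row 3. Odd row -> RS.
Chart row 3 tiled across columns 1-13: P K P K P K P K P K P K P
Right side: take the tiled row as-is (worked left to right from column 1).
The 13th stitch worked is P.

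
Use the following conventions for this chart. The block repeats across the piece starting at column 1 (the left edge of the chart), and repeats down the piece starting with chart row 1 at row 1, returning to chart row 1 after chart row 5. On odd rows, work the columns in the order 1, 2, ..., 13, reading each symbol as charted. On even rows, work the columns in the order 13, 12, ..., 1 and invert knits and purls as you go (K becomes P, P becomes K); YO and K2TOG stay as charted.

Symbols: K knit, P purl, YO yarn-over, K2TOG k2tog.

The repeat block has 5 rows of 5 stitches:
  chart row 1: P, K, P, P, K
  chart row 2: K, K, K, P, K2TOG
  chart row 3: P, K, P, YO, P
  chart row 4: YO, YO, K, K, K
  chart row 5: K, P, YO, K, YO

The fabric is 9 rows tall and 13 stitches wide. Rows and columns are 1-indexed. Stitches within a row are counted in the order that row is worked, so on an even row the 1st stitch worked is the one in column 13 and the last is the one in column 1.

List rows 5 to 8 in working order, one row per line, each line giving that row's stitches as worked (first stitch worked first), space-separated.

== ROWS AS WORKED ==
K P YO K YO K P YO K YO K P YO
K P K P K K P K P K K P K
K K K P K2TOG K K K P K2TOG K K K
K P K K YO K P K K YO K P K

Derivation:
Row 5: chart row 5, RS - tile across columns 1-13 and work as-is.
Row 6: chart row 1, WS - tiled (columns 1-13): P K P P K P K P P K P K P; work from column 13 back to 1 with K<->P swapped.
Row 7: chart row 2, RS - tile across columns 1-13 and work as-is.
Row 8: chart row 3, WS - tiled (columns 1-13): P K P YO P P K P YO P P K P; work from column 13 back to 1 with K<->P swapped.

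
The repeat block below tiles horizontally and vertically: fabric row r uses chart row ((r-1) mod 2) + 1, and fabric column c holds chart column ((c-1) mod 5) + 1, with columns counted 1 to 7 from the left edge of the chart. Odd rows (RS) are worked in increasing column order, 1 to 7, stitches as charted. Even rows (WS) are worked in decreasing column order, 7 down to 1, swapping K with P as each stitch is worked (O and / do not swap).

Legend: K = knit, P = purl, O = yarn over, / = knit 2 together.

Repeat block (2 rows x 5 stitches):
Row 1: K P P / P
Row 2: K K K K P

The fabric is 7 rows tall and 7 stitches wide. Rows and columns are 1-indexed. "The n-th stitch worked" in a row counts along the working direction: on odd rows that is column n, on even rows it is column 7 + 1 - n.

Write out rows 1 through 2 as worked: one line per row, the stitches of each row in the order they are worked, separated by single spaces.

== ROWS AS WORKED ==
K P P / P K P
P P K P P P P

Derivation:
Row 1: chart row 1, RS - tile across columns 1-7 and work as-is.
Row 2: chart row 2, WS - tiled (columns 1-7): K K K K P K K; work from column 7 back to 1 with K<->P swapped.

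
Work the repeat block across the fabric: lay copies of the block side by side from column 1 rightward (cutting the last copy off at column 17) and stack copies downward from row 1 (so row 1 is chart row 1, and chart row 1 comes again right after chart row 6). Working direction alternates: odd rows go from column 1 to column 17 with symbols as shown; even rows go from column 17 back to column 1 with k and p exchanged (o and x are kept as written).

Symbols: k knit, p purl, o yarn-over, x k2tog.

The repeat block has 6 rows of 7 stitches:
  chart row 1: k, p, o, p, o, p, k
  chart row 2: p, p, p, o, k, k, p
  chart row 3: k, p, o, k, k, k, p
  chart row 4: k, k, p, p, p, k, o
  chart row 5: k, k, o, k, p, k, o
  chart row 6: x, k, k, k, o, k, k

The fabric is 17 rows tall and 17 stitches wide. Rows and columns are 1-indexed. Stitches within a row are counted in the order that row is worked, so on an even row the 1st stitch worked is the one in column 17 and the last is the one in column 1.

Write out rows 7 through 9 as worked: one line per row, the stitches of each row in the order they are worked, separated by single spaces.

Row 7: chart row 1, RS - tile across columns 1-17 and work as-is.
Row 8: chart row 2, WS - tiled (columns 1-17): p p p o k k p p p p o k k p p p p; work from column 17 back to 1 with k<->p swapped.
Row 9: chart row 3, RS - tile across columns 1-17 and work as-is.

Result:
k p o p o p k k p o p o p k k p o
k k k k p p o k k k k p p o k k k
k p o k k k p k p o k k k p k p o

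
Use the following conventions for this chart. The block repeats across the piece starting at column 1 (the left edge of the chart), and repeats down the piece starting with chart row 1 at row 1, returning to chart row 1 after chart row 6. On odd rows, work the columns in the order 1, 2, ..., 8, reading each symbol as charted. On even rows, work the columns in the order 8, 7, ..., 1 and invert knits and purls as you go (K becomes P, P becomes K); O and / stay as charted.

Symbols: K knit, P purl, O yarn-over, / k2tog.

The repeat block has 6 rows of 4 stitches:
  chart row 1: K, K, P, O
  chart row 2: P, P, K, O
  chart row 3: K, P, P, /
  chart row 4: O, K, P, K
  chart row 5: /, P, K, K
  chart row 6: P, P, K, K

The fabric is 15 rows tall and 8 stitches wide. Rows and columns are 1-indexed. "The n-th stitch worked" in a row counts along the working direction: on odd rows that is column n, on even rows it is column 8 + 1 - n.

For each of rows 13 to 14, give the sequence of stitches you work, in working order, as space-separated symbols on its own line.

Result:
K K P O K K P O
O P K K O P K K

Derivation:
Row 13: chart row 1, RS - tile across columns 1-8 and work as-is.
Row 14: chart row 2, WS - tiled (columns 1-8): P P K O P P K O; work from column 8 back to 1 with K<->P swapped.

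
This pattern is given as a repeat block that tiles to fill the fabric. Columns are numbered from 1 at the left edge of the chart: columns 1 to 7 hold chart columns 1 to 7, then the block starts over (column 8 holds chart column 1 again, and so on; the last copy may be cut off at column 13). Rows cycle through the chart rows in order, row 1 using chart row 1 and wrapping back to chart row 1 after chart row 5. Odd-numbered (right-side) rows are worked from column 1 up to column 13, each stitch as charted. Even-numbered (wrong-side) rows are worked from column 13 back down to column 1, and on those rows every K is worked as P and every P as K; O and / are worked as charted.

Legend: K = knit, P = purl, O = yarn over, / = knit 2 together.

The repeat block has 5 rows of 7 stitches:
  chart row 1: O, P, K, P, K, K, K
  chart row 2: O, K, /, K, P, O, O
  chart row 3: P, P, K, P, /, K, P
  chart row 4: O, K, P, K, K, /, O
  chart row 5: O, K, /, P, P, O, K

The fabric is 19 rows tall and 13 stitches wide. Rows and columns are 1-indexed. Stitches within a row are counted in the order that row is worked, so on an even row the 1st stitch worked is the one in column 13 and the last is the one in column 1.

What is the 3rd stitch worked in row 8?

For row 8: chart row = ((8-1) mod 5) + 1 = 3; this is a WS (even) row.
Chart row 3 tiled across columns 1-13: P P K P / K P P P K P / K
WS row: flip the tiled sequence (start at column 13) and apply K<->P; O and / stay.
Row 8 as worked: P / K P K K K P / K P K K
Stitch 3 in working order -> K

Result:
K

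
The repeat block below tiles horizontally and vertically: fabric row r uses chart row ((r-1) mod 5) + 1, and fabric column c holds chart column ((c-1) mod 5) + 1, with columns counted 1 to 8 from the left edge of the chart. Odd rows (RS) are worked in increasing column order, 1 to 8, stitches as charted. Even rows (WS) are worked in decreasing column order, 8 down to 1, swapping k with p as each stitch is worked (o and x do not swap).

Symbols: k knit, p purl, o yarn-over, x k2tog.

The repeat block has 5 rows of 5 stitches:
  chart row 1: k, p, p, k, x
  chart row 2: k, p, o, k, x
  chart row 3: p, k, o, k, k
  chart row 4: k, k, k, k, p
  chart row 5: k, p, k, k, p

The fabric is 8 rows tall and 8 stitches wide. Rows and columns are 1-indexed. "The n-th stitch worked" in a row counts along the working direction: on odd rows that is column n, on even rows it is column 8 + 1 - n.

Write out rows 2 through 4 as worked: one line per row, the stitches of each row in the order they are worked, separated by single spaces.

Row 2: chart row 2, WS - tiled (columns 1-8): k p o k x k p o; work from column 8 back to 1 with k<->p swapped.
Row 3: chart row 3, RS - tile across columns 1-8 and work as-is.
Row 4: chart row 4, WS - tiled (columns 1-8): k k k k p k k k; work from column 8 back to 1 with k<->p swapped.

== ROWS AS WORKED ==
o k p x p o k p
p k o k k p k o
p p p k p p p p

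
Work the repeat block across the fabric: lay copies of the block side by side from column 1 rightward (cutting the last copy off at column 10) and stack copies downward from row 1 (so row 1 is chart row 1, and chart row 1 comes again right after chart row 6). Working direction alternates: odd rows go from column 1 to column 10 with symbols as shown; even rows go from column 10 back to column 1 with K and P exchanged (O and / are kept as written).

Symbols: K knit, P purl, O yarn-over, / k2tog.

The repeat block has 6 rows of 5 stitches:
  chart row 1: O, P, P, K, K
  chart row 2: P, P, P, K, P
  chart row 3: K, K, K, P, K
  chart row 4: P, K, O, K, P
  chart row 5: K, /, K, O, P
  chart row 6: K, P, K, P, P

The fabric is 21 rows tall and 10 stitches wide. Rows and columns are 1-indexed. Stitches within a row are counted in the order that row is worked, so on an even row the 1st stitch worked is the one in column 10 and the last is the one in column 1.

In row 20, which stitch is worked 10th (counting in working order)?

Stitch:
K

Derivation:
Row 20 uses chart row ((20-1) mod 6)+1 = 2. Row 20 is even, so WS.
Chart row 2 tiled across columns 1-10: P P P K P P P P K P
Wrong side: read the tiled row from column 10 down to 1 and exchange K with P (leave O, /).
Row 20 as worked: K P K K K K P K K K
The 10th stitch worked is K.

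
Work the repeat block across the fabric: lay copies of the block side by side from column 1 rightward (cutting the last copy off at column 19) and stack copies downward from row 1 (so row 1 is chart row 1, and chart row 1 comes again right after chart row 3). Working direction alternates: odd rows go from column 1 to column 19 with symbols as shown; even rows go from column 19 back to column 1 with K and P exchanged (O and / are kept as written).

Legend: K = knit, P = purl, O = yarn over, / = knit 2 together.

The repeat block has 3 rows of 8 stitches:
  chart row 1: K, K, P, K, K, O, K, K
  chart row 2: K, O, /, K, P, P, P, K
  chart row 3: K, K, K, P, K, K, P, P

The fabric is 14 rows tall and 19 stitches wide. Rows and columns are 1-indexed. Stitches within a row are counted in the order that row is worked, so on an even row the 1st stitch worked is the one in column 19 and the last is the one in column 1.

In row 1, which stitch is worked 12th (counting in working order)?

Stitch:
K

Derivation:
Row 1: (1-1) mod 3 = 0, so use chart row 1. Odd row -> RS.
Chart row 1 tiled across columns 1-19: K K P K K O K K K K P K K O K K K K P
RS row: no reversal, no swap; stitch n worked = column n.
Counting 12 along the worked row gives K.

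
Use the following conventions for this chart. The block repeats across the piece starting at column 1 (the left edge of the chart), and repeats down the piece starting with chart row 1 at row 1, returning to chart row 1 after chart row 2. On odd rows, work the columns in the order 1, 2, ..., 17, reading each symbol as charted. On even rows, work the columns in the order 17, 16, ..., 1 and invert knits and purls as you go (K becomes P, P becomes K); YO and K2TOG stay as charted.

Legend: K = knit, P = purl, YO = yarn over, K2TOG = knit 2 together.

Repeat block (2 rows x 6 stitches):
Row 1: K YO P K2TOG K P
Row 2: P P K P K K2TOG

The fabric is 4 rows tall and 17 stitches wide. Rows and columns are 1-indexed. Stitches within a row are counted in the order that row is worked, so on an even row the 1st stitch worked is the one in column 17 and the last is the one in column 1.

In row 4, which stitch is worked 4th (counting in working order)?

Stitch:
K

Derivation:
Row 4: (4-1) mod 2 = 1, so use chart row 2. Even row -> WS.
Chart row 2 tiled across columns 1-17: P P K P K K2TOG P P K P K K2TOG P P K P K
WS: work from column 17 back to column 1 (reverse the tiled row), swapping K<->P (YO and K2TOG unchanged).
Row 4 as worked: P K P K K K2TOG P K P K K K2TOG P K P K K
The 4th stitch worked is K.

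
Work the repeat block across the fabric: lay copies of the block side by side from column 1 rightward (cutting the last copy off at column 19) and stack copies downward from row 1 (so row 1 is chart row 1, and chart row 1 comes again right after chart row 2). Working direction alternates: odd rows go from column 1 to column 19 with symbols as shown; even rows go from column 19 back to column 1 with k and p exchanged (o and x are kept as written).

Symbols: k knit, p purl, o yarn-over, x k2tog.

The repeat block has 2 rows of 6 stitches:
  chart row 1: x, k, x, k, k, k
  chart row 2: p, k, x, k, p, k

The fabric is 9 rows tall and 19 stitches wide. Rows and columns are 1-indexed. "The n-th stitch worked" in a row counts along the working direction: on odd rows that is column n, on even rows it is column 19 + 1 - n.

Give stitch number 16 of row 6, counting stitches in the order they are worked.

Row 6: (6-1) mod 2 = 1, so use chart row 2. Even row -> WS.
Chart row 2 tiled across columns 1-19: p k x k p k p k x k p k p k x k p k p
Wrong side: read the tiled row from column 19 down to 1 and exchange k with p (leave o, x).
Row 6 as worked: k p k p x p k p k p x p k p k p x p k
Stitch 16 in working order -> p

Result:
p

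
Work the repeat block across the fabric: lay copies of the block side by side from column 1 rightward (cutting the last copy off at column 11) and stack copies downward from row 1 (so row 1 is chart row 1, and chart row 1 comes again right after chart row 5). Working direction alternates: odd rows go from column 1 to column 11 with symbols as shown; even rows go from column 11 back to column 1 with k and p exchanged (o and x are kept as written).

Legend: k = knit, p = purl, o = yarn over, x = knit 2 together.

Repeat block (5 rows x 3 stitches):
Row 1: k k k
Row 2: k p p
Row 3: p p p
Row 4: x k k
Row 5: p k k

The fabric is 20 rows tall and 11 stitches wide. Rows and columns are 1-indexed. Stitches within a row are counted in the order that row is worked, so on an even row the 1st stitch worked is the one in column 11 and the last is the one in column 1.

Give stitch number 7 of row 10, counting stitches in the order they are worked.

== STITCH ==
p

Derivation:
Row 10 uses chart row ((10-1) mod 5)+1 = 5. Row 10 is even, so WS.
Chart row 5 tiled across columns 1-11: p k k p k k p k k p k
Wrong side: read the tiled row from column 11 down to 1 and exchange k with p (leave o, x).
Row 10 as worked: p k p p k p p k p p k
Counting 7 along the worked row gives p.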